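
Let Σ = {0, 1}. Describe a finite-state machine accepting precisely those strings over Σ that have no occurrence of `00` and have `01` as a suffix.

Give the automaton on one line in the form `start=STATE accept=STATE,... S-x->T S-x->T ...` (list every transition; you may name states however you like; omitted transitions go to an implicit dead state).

start=S0 accept=S3 S0-0->S1 S0-1->S0 S1-0->S2 S1-1->S3 S2-0->S2 S2-1->S4 S3-0->S1 S3-1->S0 S4-0->S2 S4-1->S5 S5-0->S2 S5-1->S5

Run two small machines in parallel and take their product. One (3 states) tracks partial matches of the forbidden pattern `00`; the other (3 states) tracks how much of the suffix `01` has currently been matched. Each combined state is a pair, one component from each; accept when both components accept.
With 6 states:
        0   1  
>  S0   S1  S0 
   S1   S2  S3 
   S2   S2  S4 
 * S3   S1  S0 
   S4   S2  S5 
   S5   S2  S5 
(> = start, * = accepting)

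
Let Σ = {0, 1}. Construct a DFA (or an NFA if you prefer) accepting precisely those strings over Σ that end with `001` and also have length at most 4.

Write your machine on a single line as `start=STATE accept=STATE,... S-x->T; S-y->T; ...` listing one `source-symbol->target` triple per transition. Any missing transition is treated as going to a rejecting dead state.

Build one automaton per condition and run them in lockstep. The first has 4 states tracking how much of the suffix `001` has currently been matched; the second has 6 states tracking the input length, saturating at 5. A product state is a pair (one from each), accepting exactly when both do.
18 states suffice.
       0  1 
>  A   B  C 
   B   D  E 
   C   F  E 
   D   G  H 
   E   I  J 
   F   G  J 
   G   K  L 
 * H   M  N 
   I   K  N 
   J   M  N 
   K   O  P 
 * L   Q  R 
   M   O  R 
   N   Q  R 
   O   O  P 
   P   Q  R 
   Q   O  R 
   R   Q  R 
(> = start, * = accepting)

start=A; accept=H,L; A-0->B; A-1->C; B-0->D; B-1->E; C-0->F; C-1->E; D-0->G; D-1->H; E-0->I; E-1->J; F-0->G; F-1->J; G-0->K; G-1->L; H-0->M; H-1->N; I-0->K; I-1->N; J-0->M; J-1->N; K-0->O; K-1->P; L-0->Q; L-1->R; M-0->O; M-1->R; N-0->Q; N-1->R; O-0->O; O-1->P; P-0->Q; P-1->R; Q-0->O; Q-1->R; R-0->Q; R-1->R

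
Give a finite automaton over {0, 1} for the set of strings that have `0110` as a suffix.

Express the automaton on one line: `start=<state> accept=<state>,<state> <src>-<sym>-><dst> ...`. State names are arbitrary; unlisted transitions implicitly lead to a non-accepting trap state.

Let each state record the length of the longest suffix of the input read so far that is also a prefix of `0110`. B means the last symbol is `0`; C means the last 2 symbols are `01`; D means the last 3 symbols are `011`; E means the last 4 symbols are `0110`. Accept only at E, where the string currently ends in `0110`.
5 states suffice.
       0  1 
>  A   B  A 
   B   B  C 
   C   B  D 
   D   E  A 
 * E   B  C 
(> = start, * = accepting)

start=A accept=E A-0->B A-1->A B-0->B B-1->C C-0->B C-1->D D-0->E D-1->A E-0->B E-1->C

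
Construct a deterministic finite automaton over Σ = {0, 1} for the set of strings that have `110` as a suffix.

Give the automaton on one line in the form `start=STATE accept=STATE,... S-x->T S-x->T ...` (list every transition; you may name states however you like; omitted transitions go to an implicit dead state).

Remember how much of `110` the current input suffix matches. State S0 means no match yet; S1 means the last symbol is `1`; S2 means the last 2 symbols are `11`; S3 means the last 3 symbols are `110`. Only S3 accepts. On a mismatch, fall back to the longest proper suffix that is still a prefix of `110`.
A 4-state machine:
        0   1  
>  S0   S0  S1 
   S1   S0  S2 
   S2   S3  S2 
 * S3   S0  S1 
(> = start, * = accepting)

start=S0 accept=S3 S0-0->S0 S0-1->S1 S1-0->S0 S1-1->S2 S2-0->S3 S2-1->S2 S3-0->S0 S3-1->S1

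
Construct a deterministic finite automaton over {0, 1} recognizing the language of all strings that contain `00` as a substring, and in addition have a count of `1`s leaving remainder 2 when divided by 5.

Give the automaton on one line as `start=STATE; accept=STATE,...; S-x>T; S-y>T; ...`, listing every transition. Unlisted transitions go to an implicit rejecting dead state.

Handle the two conditions separately and then intersect. The first has 3 states tracking whether and how much of `00` has been seen; the second has 5 states tracking the count of `1`s modulo 5. A product state is a pair (one from each), accepting exactly when both do.
15 states suffice.
       0  1 
>  A   B  C 
   B   D  C 
   C   E  F 
   D   D  G 
   E   G  F 
   F   H  I 
   G   G  J 
   H   J  I 
   I   K  L 
 * J   J  M 
   K   M  L 
   L   N  A 
   M   M  O 
   N   O  A 
   O   O  D 
(> = start, * = accepting)

start=A; accept=J; A-0>B; A-1>C; B-0>D; B-1>C; C-0>E; C-1>F; D-0>D; D-1>G; E-0>G; E-1>F; F-0>H; F-1>I; G-0>G; G-1>J; H-0>J; H-1>I; I-0>K; I-1>L; J-0>J; J-1>M; K-0>M; K-1>L; L-0>N; L-1>A; M-0>M; M-1>O; N-0>O; N-1>A; O-0>O; O-1>D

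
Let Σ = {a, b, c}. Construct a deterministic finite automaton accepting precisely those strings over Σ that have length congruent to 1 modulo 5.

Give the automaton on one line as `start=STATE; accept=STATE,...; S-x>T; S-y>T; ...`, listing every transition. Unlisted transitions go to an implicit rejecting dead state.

Only the length mod 5 matters, so use a 5-cycle: from any state, every input symbol moves to the next state, wrapping s4 back to s0. Mark s1 accepting.
With 5 states:
        a   b   c  
>  s0   s1  s1  s1 
 * s1   s2  s2  s2 
   s2   s3  s3  s3 
   s3   s4  s4  s4 
   s4   s0  s0  s0 
(> = start, * = accepting)

start=s0; accept=s1; s0-a>s1; s0-b>s1; s0-c>s1; s1-a>s2; s1-b>s2; s1-c>s2; s2-a>s3; s2-b>s3; s2-c>s3; s3-a>s4; s3-b>s4; s3-c>s4; s4-a>s0; s4-b>s0; s4-c>s0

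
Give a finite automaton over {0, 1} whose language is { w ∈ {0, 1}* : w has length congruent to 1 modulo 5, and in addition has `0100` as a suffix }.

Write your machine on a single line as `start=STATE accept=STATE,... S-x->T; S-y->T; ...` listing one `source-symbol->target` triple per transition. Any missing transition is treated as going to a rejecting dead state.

start=A; accept=I; A-0->B; A-1->B; B-0->C; B-1->C; C-0->D; C-1->E; D-0->F; D-1->G; E-0->F; E-1->F; F-0->A; F-1->A; G-0->H; G-1->A; H-0->I; H-1->B; I-0->C; I-1->C

Build one automaton per condition and run them in lockstep. One (5 states) tracks the input length modulo 5; the other (5 states) tracks how much of the suffix `0100` has currently been matched. Each combined state is a pair, one component from each; accept when both components accept. Minimizing collapses redundant product states.
       0  1 
>  A   B  B 
   B   C  C 
   C   D  E 
   D   F  G 
   E   F  F 
   F   A  A 
   G   H  A 
   H   I  B 
 * I   C  C 
(> = start, * = accepting)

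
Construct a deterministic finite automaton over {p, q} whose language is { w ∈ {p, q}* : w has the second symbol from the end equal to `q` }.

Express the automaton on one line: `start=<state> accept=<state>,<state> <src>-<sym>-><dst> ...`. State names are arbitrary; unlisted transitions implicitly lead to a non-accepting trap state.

Because acceptance depends on a position counted from the end, the machine has to buffer the most recent 2 symbols. Make each state the string of the last up-to-2 symbols read; on input `x` shift the window left and append `x`. Accept when the buffered window has length 2 and begins with `q`.
A 7-state machine:
        p   q  
>  s0   s1  s2 
   s1   s3  s4 
   s2   s5  s6 
   s3   s3  s4 
   s4   s5  s6 
 * s5   s3  s4 
 * s6   s5  s6 
(> = start, * = accepting)

start=s0 accept=s5,s6 s0-p->s1 s0-q->s2 s1-p->s3 s1-q->s4 s2-p->s5 s2-q->s6 s3-p->s3 s3-q->s4 s4-p->s5 s4-q->s6 s5-p->s3 s5-q->s4 s6-p->s5 s6-q->s6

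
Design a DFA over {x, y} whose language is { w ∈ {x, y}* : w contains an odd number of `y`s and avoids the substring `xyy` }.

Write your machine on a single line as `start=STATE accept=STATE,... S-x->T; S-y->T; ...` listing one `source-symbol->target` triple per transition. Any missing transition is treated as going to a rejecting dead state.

Run two small machines in parallel and take their product. One (2 states) tracks the count of `y`s modulo 2; the other (4 states) tracks partial matches of the forbidden pattern `xyy`. Each combined state is a pair, one component from each; accept when both components accept. Minimizing collapses redundant product states.
7 states suffice.
        x   y  
>  q0   q1  q2 
   q1   q1  q3 
 * q2   q4  q0 
 * q3   q4  q5 
 * q4   q4  q6 
   q5   q5  q5 
   q6   q1  q5 
(> = start, * = accepting)

start=q0; accept=q2,q3,q4; q0-x->q1; q0-y->q2; q1-x->q1; q1-y->q3; q2-x->q4; q2-y->q0; q3-x->q4; q3-y->q5; q4-x->q4; q4-y->q6; q5-x->q5; q5-y->q5; q6-x->q1; q6-y->q5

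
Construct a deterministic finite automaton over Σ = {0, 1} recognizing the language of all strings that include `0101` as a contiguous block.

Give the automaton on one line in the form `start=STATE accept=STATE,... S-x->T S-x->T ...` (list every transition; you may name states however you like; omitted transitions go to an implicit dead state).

States S0..S3 record the length of the longest prefix of `0101` that matches the current input suffix. Reaching S4 means `0101` has been seen, and we stay there forever. Accept from S4.
5 states suffice.
        0   1  
>  S0   S1  S0 
   S1   S1  S2 
   S2   S3  S0 
   S3   S1  S4 
 * S4   S4  S4 
(> = start, * = accepting)

start=S0 accept=S4 S0-0->S1 S0-1->S0 S1-0->S1 S1-1->S2 S2-0->S3 S2-1->S0 S3-0->S1 S3-1->S4 S4-0->S4 S4-1->S4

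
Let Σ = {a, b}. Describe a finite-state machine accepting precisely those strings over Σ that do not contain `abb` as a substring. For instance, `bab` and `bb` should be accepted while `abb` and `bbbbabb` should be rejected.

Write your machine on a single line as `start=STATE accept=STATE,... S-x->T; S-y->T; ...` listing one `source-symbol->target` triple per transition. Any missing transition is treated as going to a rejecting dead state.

start=q0; accept=q0,q1,q2; q0-a->q1; q0-b->q0; q1-a->q1; q1-b->q2; q2-a->q1; q2-b->q3; q3-a->q3; q3-b->q3

This is the complement of 'contains `abb`'. Use the same substring-matching states — q0 through q3 holding how much of `abb` has just been matched — but flip the accepting set: everything except the trap q3 accepts.
With 4 states:
        a   b  
>* q0   q1  q0 
 * q1   q1  q2 
 * q2   q1  q3 
   q3   q3  q3 
(> = start, * = accepting)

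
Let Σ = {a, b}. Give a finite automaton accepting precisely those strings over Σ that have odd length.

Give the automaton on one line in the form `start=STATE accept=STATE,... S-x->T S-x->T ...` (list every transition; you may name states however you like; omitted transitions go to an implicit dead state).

start=q0 accept=q1 q0-a->q1 q0-b->q1 q1-a->q0 q1-b->q0

Count input length modulo 2: every symbol advances one step around the cycle q0 → q1 → q0. Accept at q1.
2 states suffice.
        a   b  
>  q0   q1  q1 
 * q1   q0  q0 
(> = start, * = accepting)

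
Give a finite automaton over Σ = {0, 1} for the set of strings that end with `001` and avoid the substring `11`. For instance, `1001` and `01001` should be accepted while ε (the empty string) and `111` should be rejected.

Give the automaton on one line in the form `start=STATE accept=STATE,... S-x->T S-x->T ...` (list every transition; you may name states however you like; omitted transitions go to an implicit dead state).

start=A accept=F A-0->B A-1->C B-0->D B-1->C C-0->B C-1->E D-0->D D-1->F E-0->G E-1->E F-0->B F-1->E G-0->H G-1->E H-0->H H-1->I I-0->G I-1->E

Handle the two conditions separately and then intersect. One (4 states) tracks how much of the suffix `001` has currently been matched; the other (3 states) tracks partial matches of the forbidden pattern `11`. Each combined state is a pair, one component from each; accept when both components accept.
9 states suffice.
       0  1 
>  A   B  C 
   B   D  C 
   C   B  E 
   D   D  F 
   E   G  E 
 * F   B  E 
   G   H  E 
   H   H  I 
   I   G  E 
(> = start, * = accepting)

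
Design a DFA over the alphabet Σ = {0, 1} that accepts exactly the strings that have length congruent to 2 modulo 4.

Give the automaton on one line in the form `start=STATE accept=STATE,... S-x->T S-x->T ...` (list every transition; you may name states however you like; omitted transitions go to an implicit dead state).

Only the length mod 4 matters, so use a 4-cycle: from any state, every input symbol moves to the next state, wrapping S3 back to S0. Mark S2 accepting.
A 4-state machine:
        0   1  
>  S0   S1  S1 
   S1   S2  S2 
 * S2   S3  S3 
   S3   S0  S0 
(> = start, * = accepting)

start=S0 accept=S2 S0-0->S1 S0-1->S1 S1-0->S2 S1-1->S2 S2-0->S3 S2-1->S3 S3-0->S0 S3-1->S0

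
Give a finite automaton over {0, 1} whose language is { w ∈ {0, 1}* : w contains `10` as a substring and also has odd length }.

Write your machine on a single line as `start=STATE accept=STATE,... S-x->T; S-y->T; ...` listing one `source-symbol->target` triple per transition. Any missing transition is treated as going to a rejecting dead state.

start=S0; accept=S5; S0-0->S1; S0-1->S2; S1-0->S0; S1-1->S3; S2-0->S4; S2-1->S3; S3-0->S5; S3-1->S2; S4-0->S5; S4-1->S5; S5-0->S4; S5-1->S4

Build one automaton per condition and run them in lockstep. The first has 3 states tracking whether and how much of `10` has been seen; the second has 2 states tracking the input length modulo 2. A product state is a pair (one from each), accepting exactly when both do.
With 6 states:
        0   1  
>  S0   S1  S2 
   S1   S0  S3 
   S2   S4  S3 
   S3   S5  S2 
   S4   S5  S5 
 * S5   S4  S4 
(> = start, * = accepting)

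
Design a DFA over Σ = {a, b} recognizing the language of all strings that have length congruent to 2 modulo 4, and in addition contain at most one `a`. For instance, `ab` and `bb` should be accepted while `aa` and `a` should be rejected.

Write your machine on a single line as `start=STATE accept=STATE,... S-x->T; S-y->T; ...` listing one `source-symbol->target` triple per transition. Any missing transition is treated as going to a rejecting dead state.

start=q0; accept=q4,q5; q0-a->q1; q0-b->q2; q1-a->q3; q1-b->q4; q2-a->q4; q2-b->q5; q3-a->q3; q3-b->q3; q4-a->q3; q4-b->q6; q5-a->q6; q5-b->q7; q6-a->q3; q6-b->q8; q7-a->q8; q7-b->q0; q8-a->q3; q8-b->q1

Handle the two conditions separately and then intersect. One (4 states) tracks the input length modulo 4; the other (3 states) tracks the count of `a`s, saturating at 2. Each combined state is a pair, one component from each; accept when both components accept. After merging equivalent states the machine shrinks.
With 9 states:
        a   b  
>  q0   q1  q2 
   q1   q3  q4 
   q2   q4  q5 
   q3   q3  q3 
 * q4   q3  q6 
 * q5   q6  q7 
   q6   q3  q8 
   q7   q8  q0 
   q8   q3  q1 
(> = start, * = accepting)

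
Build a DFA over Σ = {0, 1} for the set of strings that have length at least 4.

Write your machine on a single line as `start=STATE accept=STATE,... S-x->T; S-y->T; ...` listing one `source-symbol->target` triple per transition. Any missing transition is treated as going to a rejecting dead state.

Count input length up to 5: every symbol moves from q0 toward q5, which means 'more than 4' and absorbs. Accept from {q4, q5}.
With 6 states:
        0   1  
>  q0   q1  q1 
   q1   q2  q2 
   q2   q3  q3 
   q3   q4  q4 
 * q4   q5  q5 
 * q5   q5  q5 
(> = start, * = accepting)

start=q0; accept=q4,q5; q0-0->q1; q0-1->q1; q1-0->q2; q1-1->q2; q2-0->q3; q2-1->q3; q3-0->q4; q3-1->q4; q4-0->q5; q4-1->q5; q5-0->q5; q5-1->q5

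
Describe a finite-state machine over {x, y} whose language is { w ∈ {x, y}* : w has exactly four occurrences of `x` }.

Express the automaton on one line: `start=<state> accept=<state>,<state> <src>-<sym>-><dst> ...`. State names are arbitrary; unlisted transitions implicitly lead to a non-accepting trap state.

start=q0 accept=q4 q0-x->q1 q0-y->q0 q1-x->q2 q1-y->q1 q2-x->q3 q2-y->q2 q3-x->q4 q3-y->q3 q4-x->q5 q4-y->q4 q5-x->q5 q5-y->q5

Only the number of `x`s matters, and only up to 5. Make a chain q0 → q1 → q2 → q3 → q4 → q5 advanced by each `x` (with q5 absorbing); every other symbol self-loops. The accepting set is {q4}.
A 6-state machine:
        x   y  
>  q0   q1  q0 
   q1   q2  q1 
   q2   q3  q2 
   q3   q4  q3 
 * q4   q5  q4 
   q5   q5  q5 
(> = start, * = accepting)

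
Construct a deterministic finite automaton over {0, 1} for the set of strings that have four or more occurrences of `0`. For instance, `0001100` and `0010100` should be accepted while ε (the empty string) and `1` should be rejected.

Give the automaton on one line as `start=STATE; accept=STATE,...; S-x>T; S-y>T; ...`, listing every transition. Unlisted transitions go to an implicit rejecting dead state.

start=S0; accept=S4,S5; S0-0>S1; S0-1>S0; S1-0>S2; S1-1>S1; S2-0>S3; S2-1>S2; S3-0>S4; S3-1>S3; S4-0>S5; S4-1>S4; S5-0>S5; S5-1>S5

Count `0`s, saturating at 5: states S0 through S4 mean 0 through 4 `0`s seen; S5 means more than 4. Each `0` increments (capped at S5); other symbols loop. Accept from {S4, S5}.
A 6-state machine:
        0   1  
>  S0   S1  S0 
   S1   S2  S1 
   S2   S3  S2 
   S3   S4  S3 
 * S4   S5  S4 
 * S5   S5  S5 
(> = start, * = accepting)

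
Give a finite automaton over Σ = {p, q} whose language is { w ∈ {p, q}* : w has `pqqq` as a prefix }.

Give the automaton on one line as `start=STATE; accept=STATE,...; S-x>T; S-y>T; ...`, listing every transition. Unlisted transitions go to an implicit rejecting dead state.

start=S0; accept=S4; S0-p>S1; S0-q>S5; S1-p>S5; S1-q>S2; S2-p>S5; S2-q>S3; S3-p>S5; S3-q>S4; S4-p>S4; S4-q>S4; S5-p>S5; S5-q>S5

Check the first 4 symbols one by one: S0 through S3 record how many have matched `pqqq` so far; any wrong symbol goes to the dead state S5. After all 4 match we enter the accepting sink S4.
With 6 states:
        p   q  
>  S0   S1  S5 
   S1   S5  S2 
   S2   S5  S3 
   S3   S5  S4 
 * S4   S4  S4 
   S5   S5  S5 
(> = start, * = accepting)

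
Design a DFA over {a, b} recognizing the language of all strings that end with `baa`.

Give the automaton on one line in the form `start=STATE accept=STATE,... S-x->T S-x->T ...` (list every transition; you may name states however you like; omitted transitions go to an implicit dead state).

start=S0 accept=S3 S0-a->S0 S0-b->S1 S1-a->S2 S1-b->S1 S2-a->S3 S2-b->S1 S3-a->S0 S3-b->S1

Remember how much of `baa` the current input suffix matches. State S0 means no match yet; S1 means the last symbol is `b`; S2 means the last 2 symbols are `ba`; S3 means the last 3 symbols are `baa`. Only S3 accepts. On a mismatch, fall back to the longest proper suffix that is still a prefix of `baa`.
With 4 states:
        a   b  
>  S0   S0  S1 
   S1   S2  S1 
   S2   S3  S1 
 * S3   S0  S1 
(> = start, * = accepting)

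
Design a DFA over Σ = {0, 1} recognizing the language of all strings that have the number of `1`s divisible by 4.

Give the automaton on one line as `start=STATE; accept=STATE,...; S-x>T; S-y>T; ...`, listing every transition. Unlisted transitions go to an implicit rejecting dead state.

start=q0; accept=q0; q0-0>q0; q0-1>q1; q1-0>q1; q1-1>q2; q2-0>q2; q2-1>q3; q3-0>q3; q3-1>q0

The only thing that matters is how many `1`s have appeared, reduced mod 4. Use one state per residue: q0 for 0, …, q3 for 3. Reading `1` moves to the next residue; anything else stays put. q0 is accepting.
        0   1  
>* q0   q0  q1 
   q1   q1  q2 
   q2   q2  q3 
   q3   q3  q0 
(> = start, * = accepting)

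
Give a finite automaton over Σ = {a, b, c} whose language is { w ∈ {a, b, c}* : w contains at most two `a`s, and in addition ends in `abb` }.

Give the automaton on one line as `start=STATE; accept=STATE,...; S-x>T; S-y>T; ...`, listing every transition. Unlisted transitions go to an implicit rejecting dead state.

start=s0; accept=s8,s11; s0-a>s1; s0-b>s0; s0-c>s0; s1-a>s2; s1-b>s3; s1-c>s4; s2-a>s5; s2-b>s6; s2-c>s7; s3-a>s2; s3-b>s8; s3-c>s4; s4-a>s2; s4-b>s4; s4-c>s4; s5-a>s5; s5-b>s9; s5-c>s10; s6-a>s5; s6-b>s11; s6-c>s7; s7-a>s5; s7-b>s7; s7-c>s7; s8-a>s2; s8-b>s4; s8-c>s4; s9-a>s5; s9-b>s12; s9-c>s10; s10-a>s5; s10-b>s10; s10-c>s10; s11-a>s5; s11-b>s7; s11-c>s7; s12-a>s5; s12-b>s10; s12-c>s10

Handle the two conditions separately and then intersect. The first has 4 states tracking the count of `a`s, saturating at 3; the second has 4 states tracking how much of the suffix `abb` has currently been matched. A product state is a pair (one from each), accepting exactly when both do.
With 13 states:
          a    b    c  
>  s0     s1   s0   s0 
   s1     s2   s3   s4 
   s2     s5   s6   s7 
   s3     s2   s8   s4 
   s4     s2   s4   s4 
   s5     s5   s9  s10 
   s6     s5  s11   s7 
   s7     s5   s7   s7 
 * s8     s2   s4   s4 
   s9     s5  s12  s10 
   s10    s5  s10  s10 
 * s11    s5   s7   s7 
   s12    s5  s10  s10 
(> = start, * = accepting)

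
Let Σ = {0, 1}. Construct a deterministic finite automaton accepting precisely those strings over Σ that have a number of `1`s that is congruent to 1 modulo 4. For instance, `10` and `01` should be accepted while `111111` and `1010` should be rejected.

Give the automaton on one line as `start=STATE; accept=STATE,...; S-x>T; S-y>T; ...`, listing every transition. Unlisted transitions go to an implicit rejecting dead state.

Keep the running count of `1`s modulo 4: each `1` advances along the cycle q0 → q1 → q2 → q3 → q0 while other symbols loop. Accept at q1.
        0   1  
>  q0   q0  q1 
 * q1   q1  q2 
   q2   q2  q3 
   q3   q3  q0 
(> = start, * = accepting)

start=q0; accept=q1; q0-0>q0; q0-1>q1; q1-0>q1; q1-1>q2; q2-0>q2; q2-1>q3; q3-0>q3; q3-1>q0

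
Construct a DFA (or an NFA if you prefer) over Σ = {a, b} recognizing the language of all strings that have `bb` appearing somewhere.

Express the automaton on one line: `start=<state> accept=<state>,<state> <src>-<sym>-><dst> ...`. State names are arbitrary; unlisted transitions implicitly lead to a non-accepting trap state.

start=S0 accept=S2 S0-a->S0 S0-b->S1 S1-a->S0 S1-b->S2 S2-a->S2 S2-b->S2

Track how much of `bb` has been matched so far: state S0 is no progress, S2 is the absorbing accept state reached once `bb` has occurred. Intermediate states record partial matches; on a mismatch, fall back to the longest reusable overlap.
3 states suffice.
        a   b  
>  S0   S0  S1 
   S1   S0  S2 
 * S2   S2  S2 
(> = start, * = accepting)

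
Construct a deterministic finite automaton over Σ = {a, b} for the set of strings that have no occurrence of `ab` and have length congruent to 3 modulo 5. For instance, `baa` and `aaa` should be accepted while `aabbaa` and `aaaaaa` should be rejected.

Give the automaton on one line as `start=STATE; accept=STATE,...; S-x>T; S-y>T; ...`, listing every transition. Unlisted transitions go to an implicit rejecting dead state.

Handle the two conditions separately and then intersect. One (3 states) tracks partial matches of the forbidden pattern `ab`; the other (5 states) tracks the input length modulo 5. Each combined state is a pair, one component from each; accept when both components accept. Equivalent product states are then merged.
An 11-state machine:
          a    b  
>  q0     q1   q2 
   q1     q3   q4 
   q2     q3   q5 
   q3     q6   q4 
   q4     q4   q4 
   q5     q6   q7 
 * q6     q8   q4 
 * q7     q8   q9 
   q8    q10   q4 
   q9    q10   q0 
   q10    q1   q4 
(> = start, * = accepting)

start=q0; accept=q6,q7; q0-a>q1; q0-b>q2; q1-a>q3; q1-b>q4; q2-a>q3; q2-b>q5; q3-a>q6; q3-b>q4; q4-a>q4; q4-b>q4; q5-a>q6; q5-b>q7; q6-a>q8; q6-b>q4; q7-a>q8; q7-b>q9; q8-a>q10; q8-b>q4; q9-a>q10; q9-b>q0; q10-a>q1; q10-b>q4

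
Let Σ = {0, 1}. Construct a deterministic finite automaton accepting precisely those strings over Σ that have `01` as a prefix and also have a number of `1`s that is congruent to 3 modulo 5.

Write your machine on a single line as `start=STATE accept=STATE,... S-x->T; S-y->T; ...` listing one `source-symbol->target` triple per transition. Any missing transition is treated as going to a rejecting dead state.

Build one automaton per condition and run them in lockstep. The first has 4 states tracking whether the input so far still matches the prefix `01`; the second has 5 states tracking the count of `1`s modulo 5. A product state is a pair (one from each), accepting exactly when both do. Equivalent product states are then merged.
        0   1  
>  q0   q1  q2 
   q1   q2  q3 
   q2   q2  q2 
   q3   q3  q4 
   q4   q4  q5 
 * q5   q5  q6 
   q6   q6  q7 
   q7   q7  q3 
(> = start, * = accepting)

start=q0; accept=q5; q0-0->q1; q0-1->q2; q1-0->q2; q1-1->q3; q2-0->q2; q2-1->q2; q3-0->q3; q3-1->q4; q4-0->q4; q4-1->q5; q5-0->q5; q5-1->q6; q6-0->q6; q6-1->q7; q7-0->q7; q7-1->q3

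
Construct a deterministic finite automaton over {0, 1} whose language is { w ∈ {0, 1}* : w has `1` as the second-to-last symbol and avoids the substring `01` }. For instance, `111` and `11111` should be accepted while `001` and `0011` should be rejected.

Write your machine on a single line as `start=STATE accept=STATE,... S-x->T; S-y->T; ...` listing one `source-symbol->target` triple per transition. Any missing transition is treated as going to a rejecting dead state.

start=A; accept=D,E; A-0->B; A-1->C; B-0->B; B-1->B; C-0->D; C-1->E; D-0->B; D-1->B; E-0->D; E-1->E

Run two small machines in parallel and take their product. One (7 states) tracks the last 2 symbols read; the other (3 states) tracks partial matches of the forbidden pattern `01`. Each combined state is a pair, one component from each; accept when both components accept. Equivalent product states are then merged.
5 states suffice.
       0  1 
>  A   B  C 
   B   B  B 
   C   D  E 
 * D   B  B 
 * E   D  E 
(> = start, * = accepting)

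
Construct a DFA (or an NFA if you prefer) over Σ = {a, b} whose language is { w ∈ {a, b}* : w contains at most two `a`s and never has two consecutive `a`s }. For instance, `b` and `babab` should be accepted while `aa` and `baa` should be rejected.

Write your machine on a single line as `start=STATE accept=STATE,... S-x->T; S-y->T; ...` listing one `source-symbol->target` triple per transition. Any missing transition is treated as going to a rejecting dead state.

Handle the two conditions separately and then intersect. The first has 4 states tracking the count of `a`s, saturating at 3; the second has 3 states tracking partial matches of the forbidden pattern `aa`. A product state is a pair (one from each), accepting exactly when both do. Minimizing collapses redundant product states.
5 states suffice.
        a   b  
>* q0   q1  q0 
 * q1   q2  q3 
   q2   q2  q2 
 * q3   q4  q3 
 * q4   q2  q4 
(> = start, * = accepting)

start=q0; accept=q0,q1,q3,q4; q0-a->q1; q0-b->q0; q1-a->q2; q1-b->q3; q2-a->q2; q2-b->q2; q3-a->q4; q3-b->q3; q4-a->q2; q4-b->q4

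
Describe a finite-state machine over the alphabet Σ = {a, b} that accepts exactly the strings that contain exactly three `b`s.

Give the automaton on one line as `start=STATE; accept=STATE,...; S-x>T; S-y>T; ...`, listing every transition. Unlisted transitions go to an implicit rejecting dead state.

Only the number of `b`s matters, and only up to 4. Make a chain S0 → S1 → S2 → S3 → S4 advanced by each `b` (with S4 absorbing); every other symbol self-loops. The accepting set is {S3}.
With 5 states:
        a   b  
>  S0   S0  S1 
   S1   S1  S2 
   S2   S2  S3 
 * S3   S3  S4 
   S4   S4  S4 
(> = start, * = accepting)

start=S0; accept=S3; S0-a>S0; S0-b>S1; S1-a>S1; S1-b>S2; S2-a>S2; S2-b>S3; S3-a>S3; S3-b>S4; S4-a>S4; S4-b>S4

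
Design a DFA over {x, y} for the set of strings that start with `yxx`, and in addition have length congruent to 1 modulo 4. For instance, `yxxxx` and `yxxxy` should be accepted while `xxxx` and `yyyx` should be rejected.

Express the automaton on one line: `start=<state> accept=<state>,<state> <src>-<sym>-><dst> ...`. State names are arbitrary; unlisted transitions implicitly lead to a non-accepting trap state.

Handle the two conditions separately and then intersect. One (5 states) tracks whether the input so far still matches the prefix `yxx`; the other (4 states) tracks the input length modulo 4. Each combined state is a pair, one component from each; accept when both components accept. After merging equivalent states the machine shrinks.
        x   y  
>  q0   q1  q2 
   q1   q1  q1 
   q2   q3  q1 
   q3   q4  q1 
   q4   q5  q5 
   q5   q6  q6 
 * q6   q7  q7 
   q7   q4  q4 
(> = start, * = accepting)

start=q0 accept=q6 q0-x->q1 q0-y->q2 q1-x->q1 q1-y->q1 q2-x->q3 q2-y->q1 q3-x->q4 q3-y->q1 q4-x->q5 q4-y->q5 q5-x->q6 q5-y->q6 q6-x->q7 q6-y->q7 q7-x->q4 q7-y->q4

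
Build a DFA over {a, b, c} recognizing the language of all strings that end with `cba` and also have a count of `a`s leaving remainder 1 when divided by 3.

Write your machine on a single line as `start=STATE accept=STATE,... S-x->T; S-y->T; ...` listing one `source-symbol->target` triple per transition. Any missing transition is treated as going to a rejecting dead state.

start=q0; accept=q5; q0-a->q1; q0-b->q0; q0-c->q2; q1-a->q3; q1-b->q1; q1-c->q1; q2-a->q1; q2-b->q4; q2-c->q2; q3-a->q0; q3-b->q3; q3-c->q3; q4-a->q5; q4-b->q0; q4-c->q2; q5-a->q3; q5-b->q1; q5-c->q1

Build one automaton per condition and run them in lockstep. The first has 4 states tracking how much of the suffix `cba` has currently been matched; the second has 3 states tracking the count of `a`s modulo 3. A product state is a pair (one from each), accepting exactly when both do. Equivalent product states are then merged.
With 6 states:
        a   b   c  
>  q0   q1  q0  q2 
   q1   q3  q1  q1 
   q2   q1  q4  q2 
   q3   q0  q3  q3 
   q4   q5  q0  q2 
 * q5   q3  q1  q1 
(> = start, * = accepting)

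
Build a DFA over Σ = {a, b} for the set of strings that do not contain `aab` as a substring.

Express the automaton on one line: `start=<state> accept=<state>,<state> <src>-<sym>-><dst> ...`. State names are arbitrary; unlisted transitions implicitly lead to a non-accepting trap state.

This is the complement of 'contains `aab`'. Use the same substring-matching states — q0 through q3 holding how much of `aab` has just been matched — but flip the accepting set: everything except the trap q3 accepts.
With 4 states:
        a   b  
>* q0   q1  q0 
 * q1   q2  q0 
 * q2   q2  q3 
   q3   q3  q3 
(> = start, * = accepting)

start=q0 accept=q0,q1,q2 q0-a->q1 q0-b->q0 q1-a->q2 q1-b->q0 q2-a->q2 q2-b->q3 q3-a->q3 q3-b->q3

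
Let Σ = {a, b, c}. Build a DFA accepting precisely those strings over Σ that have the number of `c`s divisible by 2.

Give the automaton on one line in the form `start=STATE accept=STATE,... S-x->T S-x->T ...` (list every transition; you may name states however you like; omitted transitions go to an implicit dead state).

Keep the running count of `c`s modulo 2: each `c` advances along the cycle q0 → q1 → q0 while other symbols loop. Accept at q0.
With 2 states:
        a   b   c  
>* q0   q0  q0  q1 
   q1   q1  q1  q0 
(> = start, * = accepting)

start=q0 accept=q0 q0-a->q0 q0-b->q0 q0-c->q1 q1-a->q1 q1-b->q1 q1-c->q0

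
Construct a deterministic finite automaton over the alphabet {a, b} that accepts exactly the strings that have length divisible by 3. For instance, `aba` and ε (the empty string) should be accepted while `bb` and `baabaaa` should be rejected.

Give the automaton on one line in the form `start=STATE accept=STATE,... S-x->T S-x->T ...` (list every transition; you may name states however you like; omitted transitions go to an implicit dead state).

start=q0 accept=q0 q0-a->q1 q0-b->q1 q1-a->q2 q1-b->q2 q2-a->q0 q2-b->q0

Count input length modulo 3: every symbol advances one step around the cycle q0 → q1 → q2 → q0. Accept at q0.
        a   b  
>* q0   q1  q1 
   q1   q2  q2 
   q2   q0  q0 
(> = start, * = accepting)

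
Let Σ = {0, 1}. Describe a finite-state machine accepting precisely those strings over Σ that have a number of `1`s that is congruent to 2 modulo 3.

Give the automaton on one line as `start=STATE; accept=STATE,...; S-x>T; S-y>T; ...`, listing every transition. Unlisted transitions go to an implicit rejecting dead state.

The only thing that matters is how many `1`s have appeared, reduced mod 3. Use one state per residue: q0 for 0, …, q2 for 2. Reading `1` moves to the next residue; anything else stays put. q2 is accepting.
        0   1  
>  q0   q0  q1 
   q1   q1  q2 
 * q2   q2  q0 
(> = start, * = accepting)

start=q0; accept=q2; q0-0>q0; q0-1>q1; q1-0>q1; q1-1>q2; q2-0>q2; q2-1>q0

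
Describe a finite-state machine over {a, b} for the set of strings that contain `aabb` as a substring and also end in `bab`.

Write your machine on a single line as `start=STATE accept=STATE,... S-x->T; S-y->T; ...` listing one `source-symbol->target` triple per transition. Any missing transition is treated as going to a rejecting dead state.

start=S0; accept=S7; S0-a->S1; S0-b->S0; S1-a->S2; S1-b->S0; S2-a->S2; S2-b->S3; S3-a->S1; S3-b->S4; S4-a->S5; S4-b->S4; S5-a->S6; S5-b->S7; S6-a->S6; S6-b->S4; S7-a->S5; S7-b->S4

Build one automaton per condition and run them in lockstep. The first has 5 states tracking whether and how much of `aabb` has been seen; the second has 4 states tracking how much of the suffix `bab` has currently been matched. A product state is a pair (one from each), accepting exactly when both do. Equivalent product states are then merged.
8 states suffice.
        a   b  
>  S0   S1  S0 
   S1   S2  S0 
   S2   S2  S3 
   S3   S1  S4 
   S4   S5  S4 
   S5   S6  S7 
   S6   S6  S4 
 * S7   S5  S4 
(> = start, * = accepting)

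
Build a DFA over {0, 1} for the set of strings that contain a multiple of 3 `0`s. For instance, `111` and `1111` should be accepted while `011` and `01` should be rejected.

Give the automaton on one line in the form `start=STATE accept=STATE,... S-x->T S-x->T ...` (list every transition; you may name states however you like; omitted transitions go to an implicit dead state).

The only thing that matters is how many `0`s have appeared, reduced mod 3. Use one state per residue: q0 for 0, …, q2 for 2. Reading `0` moves to the next residue; anything else stays put. q0 is accepting.
A 3-state machine:
        0   1  
>* q0   q1  q0 
   q1   q2  q1 
   q2   q0  q2 
(> = start, * = accepting)

start=q0 accept=q0 q0-0->q1 q0-1->q0 q1-0->q2 q1-1->q1 q2-0->q0 q2-1->q2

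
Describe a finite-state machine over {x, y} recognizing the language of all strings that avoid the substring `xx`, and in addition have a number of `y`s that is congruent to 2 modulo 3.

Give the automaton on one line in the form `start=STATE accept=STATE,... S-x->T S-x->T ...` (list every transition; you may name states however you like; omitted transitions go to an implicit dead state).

Handle the two conditions separately and then intersect. The first has 3 states tracking partial matches of the forbidden pattern `xx`; the second has 3 states tracking the count of `y`s modulo 3. A product state is a pair (one from each), accepting exactly when both do. Minimizing collapses redundant product states.
A 7-state machine:
        x   y  
>  s0   s1  s2 
   s1   s3  s2 
   s2   s4  s5 
   s3   s3  s3 
   s4   s3  s5 
 * s5   s6  s0 
 * s6   s3  s0 
(> = start, * = accepting)

start=s0 accept=s5,s6 s0-x->s1 s0-y->s2 s1-x->s3 s1-y->s2 s2-x->s4 s2-y->s5 s3-x->s3 s3-y->s3 s4-x->s3 s4-y->s5 s5-x->s6 s5-y->s0 s6-x->s3 s6-y->s0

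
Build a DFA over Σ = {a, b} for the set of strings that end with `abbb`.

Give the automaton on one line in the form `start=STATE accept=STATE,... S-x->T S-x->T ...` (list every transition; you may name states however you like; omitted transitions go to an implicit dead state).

start=s0 accept=s4 s0-a->s1 s0-b->s0 s1-a->s1 s1-b->s2 s2-a->s1 s2-b->s3 s3-a->s1 s3-b->s4 s4-a->s1 s4-b->s0

Remember how much of `abbb` the current input suffix matches. State s0 means no match yet; s1 means the last symbol is `a`; s2 means the last 2 symbols are `ab`; s3 means the last 3 symbols are `abb`; s4 means the last 4 symbols are `abbb`. Only s4 accepts. On a mismatch, fall back to the longest proper suffix that is still a prefix of `abbb`.
A 5-state machine:
        a   b  
>  s0   s1  s0 
   s1   s1  s2 
   s2   s1  s3 
   s3   s1  s4 
 * s4   s1  s0 
(> = start, * = accepting)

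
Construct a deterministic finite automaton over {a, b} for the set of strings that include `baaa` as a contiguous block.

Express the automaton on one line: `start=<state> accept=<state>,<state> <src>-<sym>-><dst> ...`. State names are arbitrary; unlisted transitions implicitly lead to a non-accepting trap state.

Track how much of `baaa` has been matched so far: state q0 is no progress, q4 is the absorbing accept state reached once `baaa` has occurred. Intermediate states record partial matches; on a mismatch, fall back to the longest reusable overlap.
With 5 states:
        a   b  
>  q0   q0  q1 
   q1   q2  q1 
   q2   q3  q1 
   q3   q4  q1 
 * q4   q4  q4 
(> = start, * = accepting)

start=q0 accept=q4 q0-a->q0 q0-b->q1 q1-a->q2 q1-b->q1 q2-a->q3 q2-b->q1 q3-a->q4 q3-b->q1 q4-a->q4 q4-b->q4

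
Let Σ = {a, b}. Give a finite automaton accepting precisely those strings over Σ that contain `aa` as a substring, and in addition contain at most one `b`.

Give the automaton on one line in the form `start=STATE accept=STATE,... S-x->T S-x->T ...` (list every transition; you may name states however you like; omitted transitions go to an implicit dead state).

start=S0 accept=S3,S6 S0-a->S1 S0-b->S2 S1-a->S3 S1-b->S2 S2-a->S4 S2-b->S5 S3-a->S3 S3-b->S6 S4-a->S6 S4-b->S5 S5-a->S5 S5-b->S5 S6-a->S6 S6-b->S5

Build one automaton per condition and run them in lockstep. The first has 3 states tracking whether and how much of `aa` has been seen; the second has 3 states tracking the count of `b`s, saturating at 2. A product state is a pair (one from each), accepting exactly when both do. After merging equivalent states the machine shrinks.
With 7 states:
        a   b  
>  S0   S1  S2 
   S1   S3  S2 
   S2   S4  S5 
 * S3   S3  S6 
   S4   S6  S5 
   S5   S5  S5 
 * S6   S6  S5 
(> = start, * = accepting)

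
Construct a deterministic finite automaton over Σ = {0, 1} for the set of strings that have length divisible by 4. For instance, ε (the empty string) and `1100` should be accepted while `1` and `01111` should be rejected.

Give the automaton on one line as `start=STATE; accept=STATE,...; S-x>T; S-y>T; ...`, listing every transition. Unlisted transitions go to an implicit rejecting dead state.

Count input length modulo 4: every symbol advances one step around the cycle q0 → q1 → q2 → q3 → q0. Accept at q0.
A 4-state machine:
        0   1  
>* q0   q1  q1 
   q1   q2  q2 
   q2   q3  q3 
   q3   q0  q0 
(> = start, * = accepting)

start=q0; accept=q0; q0-0>q1; q0-1>q1; q1-0>q2; q1-1>q2; q2-0>q3; q2-1>q3; q3-0>q0; q3-1>q0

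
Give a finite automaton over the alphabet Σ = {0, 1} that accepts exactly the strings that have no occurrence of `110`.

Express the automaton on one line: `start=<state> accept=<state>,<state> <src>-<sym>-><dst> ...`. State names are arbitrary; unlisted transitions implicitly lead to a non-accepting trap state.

This is the complement of 'contains `110`'. Use the same substring-matching states — S0 through S3 holding how much of `110` has just been matched — but flip the accepting set: everything except the trap S3 accepts.
4 states suffice.
        0   1  
>* S0   S0  S1 
 * S1   S0  S2 
 * S2   S3  S2 
   S3   S3  S3 
(> = start, * = accepting)

start=S0 accept=S0,S1,S2 S0-0->S0 S0-1->S1 S1-0->S0 S1-1->S2 S2-0->S3 S2-1->S2 S3-0->S3 S3-1->S3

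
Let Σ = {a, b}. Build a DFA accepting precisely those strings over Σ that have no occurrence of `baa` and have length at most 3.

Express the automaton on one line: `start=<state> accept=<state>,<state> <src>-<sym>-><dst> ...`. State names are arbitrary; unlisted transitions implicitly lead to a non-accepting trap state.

start=q0 accept=q0,q1,q2,q3,q4,q5,q6,q7,q8 q0-a->q1 q0-b->q2 q1-a->q3 q1-b->q4 q2-a->q5 q2-b->q4 q3-a->q6 q3-b->q7 q4-a->q8 q4-b->q7 q5-a->q9 q5-b->q7 q6-a->q10 q6-b->q11 q7-a->q12 q7-b->q11 q8-a->q13 q8-b->q11 q9-a->q13 q9-b->q13 q10-a->q10 q10-b->q11 q11-a->q12 q11-b->q11 q12-a->q13 q12-b->q11 q13-a->q13 q13-b->q13

Handle the two conditions separately and then intersect. One (4 states) tracks partial matches of the forbidden pattern `baa`; the other (5 states) tracks the input length, saturating at 4. Each combined state is a pair, one component from each; accept when both components accept.
14 states suffice.
          a    b  
>* q0     q1   q2 
 * q1     q3   q4 
 * q2     q5   q4 
 * q3     q6   q7 
 * q4     q8   q7 
 * q5     q9   q7 
 * q6    q10  q11 
 * q7    q12  q11 
 * q8    q13  q11 
   q9    q13  q13 
   q10   q10  q11 
   q11   q12  q11 
   q12   q13  q11 
   q13   q13  q13 
(> = start, * = accepting)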